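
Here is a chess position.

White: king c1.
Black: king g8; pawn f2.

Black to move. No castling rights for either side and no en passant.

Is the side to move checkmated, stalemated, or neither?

neither

Black to move; black king on g8.
In check: no.
Legal moves for Black: Kh8, Kf8, Kh7, Kg7, Kf7, f1=Q+, f1=R+, f1=B, f1=N.
Black has 9 legal moves and is not in check → neither.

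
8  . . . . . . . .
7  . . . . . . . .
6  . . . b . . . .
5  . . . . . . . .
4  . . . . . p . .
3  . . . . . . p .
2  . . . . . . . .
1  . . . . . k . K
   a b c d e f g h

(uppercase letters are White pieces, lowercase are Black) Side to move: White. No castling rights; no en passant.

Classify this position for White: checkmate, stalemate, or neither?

White to move; white king on h1.
In check: no.
King squares — g1: attacked by Kf1; g2: attacked by Kf1; h2: attacked by Pg3.
Legal moves for White: none.
Not in check and no legal moves → stalemate.

stalemate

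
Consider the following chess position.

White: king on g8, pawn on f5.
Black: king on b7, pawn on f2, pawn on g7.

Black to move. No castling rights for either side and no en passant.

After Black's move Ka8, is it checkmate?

After Ka8: white king on g8; in check: no.
White is not in check, so this cannot be checkmate.

no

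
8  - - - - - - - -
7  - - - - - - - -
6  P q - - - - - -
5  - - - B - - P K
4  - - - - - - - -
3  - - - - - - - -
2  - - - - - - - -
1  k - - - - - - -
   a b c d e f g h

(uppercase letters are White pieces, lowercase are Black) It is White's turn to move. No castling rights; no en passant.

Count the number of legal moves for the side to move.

White to move; king on h5.
In check: no.
Legal moves: Kh4, Kg4, Bg8, Ba8, Bf7, Bb7, Be6, Bc6, Be4, Bc4, Bf3, Bb3, Bg2, Ba2, Bh1, a7, g6.
Count: 17.

17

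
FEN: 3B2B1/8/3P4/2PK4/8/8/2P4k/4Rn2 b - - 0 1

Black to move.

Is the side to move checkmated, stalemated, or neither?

neither

Black to move; black king on h2.
In check: no.
Legal moves for Black: Kh3, Kg3, Kg2, Kh1, Kg1, Ng3, Ne3+, Nd2.
Black has 8 legal moves and is not in check → neither.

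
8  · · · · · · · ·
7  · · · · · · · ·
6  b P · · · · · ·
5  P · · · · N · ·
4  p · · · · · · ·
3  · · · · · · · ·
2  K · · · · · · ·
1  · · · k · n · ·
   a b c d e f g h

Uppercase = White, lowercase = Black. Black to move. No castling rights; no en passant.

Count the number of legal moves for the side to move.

Black to move; king on d1.
In check: no.
Legal moves: Bc8, Bb7, Bb5, Bc4+, Bd3, Be2, Ng3, Ne3, Nh2, Nd2, Ke2, Kd2, Kc2, Ke1, Kc1, a3.
Count: 16.

16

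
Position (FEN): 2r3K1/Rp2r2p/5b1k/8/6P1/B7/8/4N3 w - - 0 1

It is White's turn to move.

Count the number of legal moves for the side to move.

White to move; king on g8.
In check: yes, from the black rook on c8.
Legal moves: none.
Count: 0.

0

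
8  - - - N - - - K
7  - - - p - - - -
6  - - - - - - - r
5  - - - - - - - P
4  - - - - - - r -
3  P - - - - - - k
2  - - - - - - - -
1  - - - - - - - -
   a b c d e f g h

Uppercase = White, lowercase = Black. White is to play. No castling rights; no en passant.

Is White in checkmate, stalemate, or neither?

White to move; white king on h8.
In check: yes, from the black rook on h6.
King squares — g7: attacked by Rg4; h7: attacked by Rh6; g8: attacked by Rg4.
Legal moves for White: none.
In check with no legal moves → checkmate.

checkmate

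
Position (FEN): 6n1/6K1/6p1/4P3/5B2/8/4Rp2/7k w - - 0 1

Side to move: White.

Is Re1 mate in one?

After Re1: black king on h1; in check: yes, from the white rook on e1.
Black has 9 legal replies: Kg2, fxe1=Q, fxe1=R, fxe1=B, fxe1=N, f1=Q, f1=R, f1=B, f1=N.
In check but a legal move exists → not checkmate.

no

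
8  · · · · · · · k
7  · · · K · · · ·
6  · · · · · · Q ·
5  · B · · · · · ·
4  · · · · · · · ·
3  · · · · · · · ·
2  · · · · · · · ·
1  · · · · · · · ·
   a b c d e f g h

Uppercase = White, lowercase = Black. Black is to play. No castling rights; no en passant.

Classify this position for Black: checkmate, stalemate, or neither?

stalemate

Black to move; black king on h8.
In check: no.
King squares — g7: attacked by Qg6; h7: attacked by Qg6; g8: attacked by Qg6.
Legal moves for Black: none.
Not in check and no legal moves → stalemate.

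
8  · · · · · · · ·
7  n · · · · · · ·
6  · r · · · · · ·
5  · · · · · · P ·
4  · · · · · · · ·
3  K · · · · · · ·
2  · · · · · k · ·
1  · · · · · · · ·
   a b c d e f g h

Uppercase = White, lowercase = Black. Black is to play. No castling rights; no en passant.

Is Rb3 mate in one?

After Rb3: white king on a3; in check: yes, from the black rook on b3.
White has 3 legal replies: Ka4, Kxb3, Ka2.
In check but a legal move exists → not checkmate.

no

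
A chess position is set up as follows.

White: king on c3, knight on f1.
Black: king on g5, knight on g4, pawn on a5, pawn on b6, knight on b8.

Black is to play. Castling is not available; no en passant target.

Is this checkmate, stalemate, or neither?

neither

Black to move; black king on g5.
In check: no.
Legal moves for Black: Nd7, Nc6, Na6, Kh6, Kg6, Kf6, Kh5, Kf5, Kh4, Kf4, Nh6, Nf6, Ne5, Ne3, Nh2, Nf2, b5, a4.
Black has 18 legal moves and is not in check → neither.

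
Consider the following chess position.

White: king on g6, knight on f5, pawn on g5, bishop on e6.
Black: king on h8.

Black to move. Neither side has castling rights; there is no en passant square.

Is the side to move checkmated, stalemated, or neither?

stalemate

Black to move; black king on h8.
In check: no.
King squares — g7: attacked by Nf5; h7: attacked by Kg6; g8: attacked by Be6.
Legal moves for Black: none.
Not in check and no legal moves → stalemate.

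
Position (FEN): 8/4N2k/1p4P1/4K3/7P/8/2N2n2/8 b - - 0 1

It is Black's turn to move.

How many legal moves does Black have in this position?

3

Black to move; king on h7.
In check: yes, from the white pawn on g6.
Legal moves: Kh8, Kg7, Kh6.
Count: 3.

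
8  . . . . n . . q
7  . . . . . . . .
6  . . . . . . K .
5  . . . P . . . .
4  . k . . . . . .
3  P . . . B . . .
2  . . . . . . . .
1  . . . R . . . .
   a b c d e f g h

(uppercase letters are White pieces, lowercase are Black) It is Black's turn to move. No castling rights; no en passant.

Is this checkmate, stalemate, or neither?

neither

Black to move; black king on b4.
In check: yes, from the white pawn on a3.
King squares — a3: available; b3: available; c3: available; a4: available; c4: available; a5: available; b5: available; c5: attacked by Be3.
Legal moves for Black: Kb5, Ka5, Kc4, Ka4, Kc3, Kb3, Kxa3.
Black is in check but has 7 legal moves → neither.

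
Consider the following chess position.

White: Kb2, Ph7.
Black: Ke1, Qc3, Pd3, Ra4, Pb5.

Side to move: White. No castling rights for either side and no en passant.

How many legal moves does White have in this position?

2

White to move; king on b2.
In check: yes, from the black queen on c3.
Legal moves: Kxc3, Kb1.
Count: 2.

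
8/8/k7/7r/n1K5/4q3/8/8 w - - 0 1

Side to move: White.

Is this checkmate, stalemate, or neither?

White to move; white king on c4.
In check: no.
Legal moves for White: Kb4.
White has 1 legal move and is not in check → neither.

neither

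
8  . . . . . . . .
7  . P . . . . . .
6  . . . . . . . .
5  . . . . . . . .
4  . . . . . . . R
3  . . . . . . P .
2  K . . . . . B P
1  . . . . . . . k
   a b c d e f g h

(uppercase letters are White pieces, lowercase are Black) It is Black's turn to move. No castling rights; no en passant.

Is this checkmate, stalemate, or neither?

Black to move; black king on h1.
In check: yes, from the white bishop on g2.
King squares — g1: available; g2: available; h2: attacked by Rh4.
Legal moves for Black: Kxg2, Kg1.
Black is in check but has 2 legal moves → neither.

neither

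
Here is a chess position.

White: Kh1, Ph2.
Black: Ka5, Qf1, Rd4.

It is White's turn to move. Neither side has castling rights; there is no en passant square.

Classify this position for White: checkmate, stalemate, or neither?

White to move; white king on h1.
In check: yes, from the black queen on f1.
King squares — g1: attacked by Qf1; g2: attacked by Qf1; h2: own pawn.
Legal moves for White: none.
In check with no legal moves → checkmate.

checkmate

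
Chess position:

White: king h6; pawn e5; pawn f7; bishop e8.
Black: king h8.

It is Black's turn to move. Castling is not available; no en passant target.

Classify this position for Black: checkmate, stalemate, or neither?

Black to move; black king on h8.
In check: no.
King squares — g7: attacked by Kh6; h7: attacked by Kh6; g8: attacked by Pf7.
Legal moves for Black: none.
Not in check and no legal moves → stalemate.

stalemate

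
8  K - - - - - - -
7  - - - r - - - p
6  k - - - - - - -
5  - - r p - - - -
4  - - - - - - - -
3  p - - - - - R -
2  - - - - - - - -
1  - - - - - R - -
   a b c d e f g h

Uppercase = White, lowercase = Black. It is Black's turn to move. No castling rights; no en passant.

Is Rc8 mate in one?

After Rc8: white king on a8; in check: yes, from the black rook on c8.
King squares — a7: attacked by Ka6; b7: attacked by Ka6; b8: attacked by Rc8.
White has no legal moves → checkmate.

yes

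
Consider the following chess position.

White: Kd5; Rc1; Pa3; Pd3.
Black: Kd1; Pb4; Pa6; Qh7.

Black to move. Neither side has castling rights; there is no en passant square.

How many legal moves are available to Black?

3

Black to move; king on d1.
In check: yes, from the white rook on c1.
Legal moves: Ke2, Kd2, Kxc1.
Count: 3.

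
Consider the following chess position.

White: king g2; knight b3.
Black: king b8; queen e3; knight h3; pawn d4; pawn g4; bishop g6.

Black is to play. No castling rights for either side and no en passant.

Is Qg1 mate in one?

yes

After Qg1: white king on g2; in check: yes, from the black queen on g1.
King squares — f1: attacked by Qg1; g1: attacked by Nh3; h1: attacked by Qg1; f2: attacked by Qg1; h2: attacked by Qg1; f3: attacked by Pg4; g3: attacked by Qg1; h3: attacked by Pg4.
White has no legal moves → checkmate.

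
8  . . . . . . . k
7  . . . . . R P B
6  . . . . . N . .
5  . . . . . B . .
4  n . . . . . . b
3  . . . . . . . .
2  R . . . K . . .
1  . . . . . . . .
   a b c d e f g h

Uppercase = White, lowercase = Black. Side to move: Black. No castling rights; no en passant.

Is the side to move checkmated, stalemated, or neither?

checkmate

Black to move; black king on h8.
In check: yes, from the white pawn on g7.
King squares — g7: attacked by Rf7; h7: attacked by Bf5; g8: attacked by Nf6.
Legal moves for Black: none.
In check with no legal moves → checkmate.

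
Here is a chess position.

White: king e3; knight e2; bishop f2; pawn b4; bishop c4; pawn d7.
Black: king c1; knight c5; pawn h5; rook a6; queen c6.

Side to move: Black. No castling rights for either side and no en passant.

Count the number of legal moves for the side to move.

Black to move; king on c1.
In check: yes, from the white knight on e2.
Legal moves: Kc2, Kb2, Kd1, Kb1.
Count: 4.

4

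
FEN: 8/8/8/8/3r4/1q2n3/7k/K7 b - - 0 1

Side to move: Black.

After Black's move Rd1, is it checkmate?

After Rd1: white king on a1; in check: yes, from the black rook on d1.
King squares — b1: attacked by Rd1; a2: attacked by Qb3; b2: attacked by Qb3.
White has no legal moves → checkmate.

yes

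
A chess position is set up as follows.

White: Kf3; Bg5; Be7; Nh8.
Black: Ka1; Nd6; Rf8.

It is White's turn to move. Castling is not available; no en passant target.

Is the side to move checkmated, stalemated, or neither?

neither

White to move; white king on f3.
In check: yes, from the black rook on f8.
Legal moves for White: Kg4, Kg3, Ke3, Kg2, Ke2, Nf7, Bxf8, Bef6+, Bgf6+, Bf4.
White is in check but has 10 legal moves → neither.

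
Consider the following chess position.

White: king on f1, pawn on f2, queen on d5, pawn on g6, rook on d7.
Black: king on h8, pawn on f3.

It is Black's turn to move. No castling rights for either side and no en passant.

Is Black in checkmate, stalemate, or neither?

Black to move; black king on h8.
In check: no.
King squares — g7: attacked by Rd7; h7: attacked by Pg6; g8: attacked by Qd5.
Legal moves for Black: none.
Not in check and no legal moves → stalemate.

stalemate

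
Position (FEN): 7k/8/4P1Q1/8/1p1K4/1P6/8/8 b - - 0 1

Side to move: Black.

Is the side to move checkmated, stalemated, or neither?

stalemate

Black to move; black king on h8.
In check: no.
King squares — g7: attacked by Qg6; h7: attacked by Qg6; g8: attacked by Qg6.
Legal moves for Black: none.
Not in check and no legal moves → stalemate.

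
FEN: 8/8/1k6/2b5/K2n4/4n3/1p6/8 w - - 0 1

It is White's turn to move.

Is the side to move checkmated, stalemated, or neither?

stalemate

White to move; white king on a4.
In check: no.
King squares — a3: attacked by Bc5; b3: attacked by Nd4; b4: attacked by Bc5; a5: attacked by Kb6; b5: attacked by Nd4.
Legal moves for White: none.
Not in check and no legal moves → stalemate.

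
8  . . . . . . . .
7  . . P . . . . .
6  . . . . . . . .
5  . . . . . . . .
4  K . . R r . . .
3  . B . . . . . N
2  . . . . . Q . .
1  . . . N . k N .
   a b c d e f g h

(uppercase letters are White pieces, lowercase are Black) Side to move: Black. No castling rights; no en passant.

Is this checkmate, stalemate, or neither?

checkmate

Black to move; black king on f1.
In check: yes, from the white queen on f2.
King squares — e1: attacked by Qf2; g1: attacked by Qf2; e2: attacked by Ng1; f2: attacked by Nd1; g2: attacked by Qf2.
Legal moves for Black: none.
In check with no legal moves → checkmate.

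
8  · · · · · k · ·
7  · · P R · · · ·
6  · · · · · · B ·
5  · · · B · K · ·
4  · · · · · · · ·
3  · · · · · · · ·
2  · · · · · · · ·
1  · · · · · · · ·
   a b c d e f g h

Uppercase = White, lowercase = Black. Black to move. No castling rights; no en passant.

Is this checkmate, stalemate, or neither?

stalemate

Black to move; black king on f8.
In check: no.
King squares — e7: attacked by Rd7; f7: attacked by Bd5; g7: attacked by Rd7; e8: attacked by Bg6; g8: attacked by Bd5.
Legal moves for Black: none.
Not in check and no legal moves → stalemate.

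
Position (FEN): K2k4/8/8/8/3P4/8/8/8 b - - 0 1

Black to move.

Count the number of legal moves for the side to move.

Black to move; king on d8.
In check: no.
Legal moves: Ke8, Kc8, Ke7, Kd7, Kc7.
Count: 5.

5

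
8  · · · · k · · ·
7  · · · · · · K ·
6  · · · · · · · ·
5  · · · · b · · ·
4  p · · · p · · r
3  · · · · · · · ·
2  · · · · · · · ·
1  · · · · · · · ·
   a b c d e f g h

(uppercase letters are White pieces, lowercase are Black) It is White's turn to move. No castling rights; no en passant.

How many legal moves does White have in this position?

2

White to move; king on g7.
In check: yes, from the black bishop on e5.
Legal moves: Kg8, Kg6.
Count: 2.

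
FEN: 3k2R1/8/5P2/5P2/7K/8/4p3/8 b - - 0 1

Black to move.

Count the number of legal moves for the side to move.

Black to move; king on d8.
In check: yes, from the white rook on g8.
Legal moves: Kd7, Kc7.
Count: 2.

2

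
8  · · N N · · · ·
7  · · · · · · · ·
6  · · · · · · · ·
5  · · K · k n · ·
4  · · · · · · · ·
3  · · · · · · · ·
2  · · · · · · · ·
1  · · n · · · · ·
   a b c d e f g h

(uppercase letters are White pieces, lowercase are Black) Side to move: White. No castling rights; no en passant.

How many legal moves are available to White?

13

White to move; king on c5.
In check: no.
Legal moves: Nf7+, Nb7, Ne6, Nc6+, Ne7, Na7, Nd6, Nb6, Kc6, Kb6, Kb5, Kc4, Kb4.
Count: 13.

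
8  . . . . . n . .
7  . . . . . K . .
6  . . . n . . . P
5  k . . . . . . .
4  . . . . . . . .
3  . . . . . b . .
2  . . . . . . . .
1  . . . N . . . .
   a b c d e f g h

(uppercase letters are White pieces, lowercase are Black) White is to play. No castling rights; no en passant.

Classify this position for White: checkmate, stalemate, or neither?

White to move; white king on f7.
In check: yes, from the black knight on d6.
Legal moves for White: Kg8, Kxf8, Kg7, Ke7, Kf6.
White is in check but has 5 legal moves → neither.

neither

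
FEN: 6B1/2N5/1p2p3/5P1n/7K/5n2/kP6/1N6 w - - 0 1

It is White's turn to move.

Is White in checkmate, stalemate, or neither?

White to move; white king on h4.
In check: yes, from the black knight on f3.
King squares — g3: attacked by Nh5; h3: available; g4: available; g5: attacked by Nf3; h5: available.
Legal moves for White: Kxh5, Kg4, Kh3.
White is in check but has 3 legal moves → neither.

neither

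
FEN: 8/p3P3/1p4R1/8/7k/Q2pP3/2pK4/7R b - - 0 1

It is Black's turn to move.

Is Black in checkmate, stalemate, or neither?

Black to move; black king on h4.
In check: yes, from the white rook on h1.
King squares — g3: attacked by Rg6; h3: attacked by Rh1; g4: attacked by Rg6; g5: attacked by Rg6; h5: attacked by Rh1.
Legal moves for Black: none.
In check with no legal moves → checkmate.

checkmate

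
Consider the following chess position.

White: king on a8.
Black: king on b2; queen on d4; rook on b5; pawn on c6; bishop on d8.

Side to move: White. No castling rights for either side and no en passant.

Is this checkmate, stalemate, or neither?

White to move; white king on a8.
In check: no.
King squares — a7: attacked by Qd4; b7: attacked by Rb5; b8: attacked by Rb5.
Legal moves for White: none.
Not in check and no legal moves → stalemate.

stalemate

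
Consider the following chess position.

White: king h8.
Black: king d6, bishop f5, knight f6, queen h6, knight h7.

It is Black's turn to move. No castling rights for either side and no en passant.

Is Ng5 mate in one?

After Ng5: white king on h8; in check: yes, from the black queen on h6.
King squares — g7: attacked by Qh6; h7: attacked by Bf5; g8: attacked by Nf6.
White has no legal moves → checkmate.

yes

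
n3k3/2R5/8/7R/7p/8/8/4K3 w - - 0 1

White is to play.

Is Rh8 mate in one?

yes

After Rh8: black king on e8; in check: yes, from the white rook on h8.
King squares — d7: attacked by Rc7; e7: attacked by Rc7; f7: attacked by Rc7; d8: attacked by Rh8; f8: attacked by Rh8.
Black has no legal moves → checkmate.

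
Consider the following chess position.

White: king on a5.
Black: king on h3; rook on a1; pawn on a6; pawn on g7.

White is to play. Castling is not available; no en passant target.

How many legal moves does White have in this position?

2

White to move; king on a5.
In check: yes, from the black rook on a1.
Legal moves: Kb6, Kb4.
Count: 2.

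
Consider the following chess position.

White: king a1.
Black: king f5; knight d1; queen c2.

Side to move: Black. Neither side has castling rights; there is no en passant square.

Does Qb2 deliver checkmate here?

yes

After Qb2: white king on a1; in check: yes, from the black queen on b2.
King squares — b1: attacked by Qb2; a2: attacked by Qb2; b2: attacked by Nd1.
White has no legal moves → checkmate.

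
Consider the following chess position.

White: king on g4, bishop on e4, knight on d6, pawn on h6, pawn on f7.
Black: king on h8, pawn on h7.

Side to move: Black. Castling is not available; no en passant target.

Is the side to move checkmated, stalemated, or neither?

stalemate

Black to move; black king on h8.
In check: no.
King squares — g7: attacked by Ph6; h7: own pawn; g8: attacked by Pf7.
Legal moves for Black: none.
Not in check and no legal moves → stalemate.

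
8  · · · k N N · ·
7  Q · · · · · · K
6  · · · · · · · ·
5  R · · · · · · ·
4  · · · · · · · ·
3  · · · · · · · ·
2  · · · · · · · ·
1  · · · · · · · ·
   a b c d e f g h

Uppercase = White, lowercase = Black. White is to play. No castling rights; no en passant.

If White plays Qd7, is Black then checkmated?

yes

After Qd7: black king on d8; in check: yes, from the white queen on d7.
King squares — c7: attacked by Qd7; d7: attacked by Nf8; e7: attacked by Qd7; c8: attacked by Qd7; e8: attacked by Qd7.
Black has no legal moves → checkmate.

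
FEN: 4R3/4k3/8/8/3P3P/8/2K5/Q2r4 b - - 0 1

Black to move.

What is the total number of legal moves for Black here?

5

Black to move; king on e7.
In check: yes, from the white rook on e8.
Legal moves: Kxe8, Kf7, Kd7, Kf6, Kd6.
Count: 5.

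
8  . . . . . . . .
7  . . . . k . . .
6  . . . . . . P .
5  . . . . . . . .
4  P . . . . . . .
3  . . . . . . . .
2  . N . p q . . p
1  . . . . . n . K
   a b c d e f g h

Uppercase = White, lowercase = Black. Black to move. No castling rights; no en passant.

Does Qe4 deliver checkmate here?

yes

After Qe4: white king on h1; in check: yes, from the black queen on e4.
King squares — g1: attacked by Ph2; g2: attacked by Qe4; h2: attacked by Nf1.
White has no legal moves → checkmate.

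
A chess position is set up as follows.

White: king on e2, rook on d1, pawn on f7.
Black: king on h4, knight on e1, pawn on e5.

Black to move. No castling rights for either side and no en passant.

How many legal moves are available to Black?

Black to move; king on h4.
In check: no.
Legal moves: Kh5, Kg5, Kg4, Kh3, Kg3, Nf3, Nd3, Ng2, Nc2, e4.
Count: 10.

10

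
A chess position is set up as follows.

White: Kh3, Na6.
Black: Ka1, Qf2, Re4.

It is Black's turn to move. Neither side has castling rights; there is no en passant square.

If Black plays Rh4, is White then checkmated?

After Rh4: white king on h3; in check: yes, from the black rook on h4.
King squares — g2: attacked by Qf2; h2: attacked by Qf2; g3: attacked by Qf2; g4: attacked by Rh4; h4: attacked by Qf2.
White has no legal moves → checkmate.

yes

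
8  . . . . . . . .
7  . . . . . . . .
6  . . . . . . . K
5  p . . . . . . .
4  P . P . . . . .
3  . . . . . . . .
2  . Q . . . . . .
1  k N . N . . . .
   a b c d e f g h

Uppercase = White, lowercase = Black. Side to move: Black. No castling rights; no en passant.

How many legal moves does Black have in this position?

0

Black to move; king on a1.
In check: yes, from the white queen on b2.
Legal moves: none.
Count: 0.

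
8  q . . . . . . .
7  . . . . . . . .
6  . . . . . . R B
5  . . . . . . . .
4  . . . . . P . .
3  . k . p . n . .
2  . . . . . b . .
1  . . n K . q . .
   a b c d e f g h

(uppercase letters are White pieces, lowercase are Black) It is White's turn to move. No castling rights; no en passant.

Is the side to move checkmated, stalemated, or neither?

checkmate

White to move; white king on d1.
In check: yes, from the black queen on f1.
King squares — c1: attacked by Qf1; e1: attacked by Qf1; c2: attacked by Kb3; d2: attacked by Nf3; e2: attacked by Nc1.
Legal moves for White: none.
In check with no legal moves → checkmate.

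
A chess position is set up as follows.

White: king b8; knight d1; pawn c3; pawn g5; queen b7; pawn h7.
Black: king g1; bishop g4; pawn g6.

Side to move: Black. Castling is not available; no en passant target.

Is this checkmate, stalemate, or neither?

neither

Black to move; black king on g1.
In check: no.
Legal moves for Black: Bc8, Bd7, Be6, Bh5, Bf5, Bh3, Bf3, Be2, Bxd1, Kh2, Kf1.
Black has 11 legal moves and is not in check → neither.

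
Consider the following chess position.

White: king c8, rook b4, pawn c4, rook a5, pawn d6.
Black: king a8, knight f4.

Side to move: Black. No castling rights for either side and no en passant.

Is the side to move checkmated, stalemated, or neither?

Black to move; black king on a8.
In check: yes, from the white rook on a5.
King squares — a7: attacked by Ra5; b7: attacked by Rb4; b8: attacked by Rb4.
Legal moves for Black: none.
In check with no legal moves → checkmate.

checkmate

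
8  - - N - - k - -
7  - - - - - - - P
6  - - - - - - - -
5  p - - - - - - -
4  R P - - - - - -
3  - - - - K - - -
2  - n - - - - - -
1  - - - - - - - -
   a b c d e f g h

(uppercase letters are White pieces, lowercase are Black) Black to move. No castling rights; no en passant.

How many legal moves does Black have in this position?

8

Black to move; king on f8.
In check: no.
Legal moves: Ke8, Kg7, Kf7, Nc4+, Nxa4, Nd3, Nd1+, axb4.
Count: 8.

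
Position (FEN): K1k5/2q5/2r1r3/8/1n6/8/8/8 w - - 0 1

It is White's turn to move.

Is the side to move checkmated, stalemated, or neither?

stalemate

White to move; white king on a8.
In check: no.
King squares — a7: attacked by Qc7; b7: attacked by Qc7; b8: attacked by Qc7.
Legal moves for White: none.
Not in check and no legal moves → stalemate.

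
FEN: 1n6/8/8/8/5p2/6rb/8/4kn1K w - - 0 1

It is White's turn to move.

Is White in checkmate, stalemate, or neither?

stalemate

White to move; white king on h1.
In check: no.
King squares — g1: attacked by Rg3; g2: attacked by Rg3; h2: attacked by Nf1.
Legal moves for White: none.
Not in check and no legal moves → stalemate.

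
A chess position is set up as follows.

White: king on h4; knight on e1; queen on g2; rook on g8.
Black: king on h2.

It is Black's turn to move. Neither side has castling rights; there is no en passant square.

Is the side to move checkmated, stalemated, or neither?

checkmate

Black to move; black king on h2.
In check: yes, from the white queen on g2.
King squares — g1: attacked by Qg2; h1: attacked by Qg2; g2: attacked by Ne1; g3: attacked by Qg2; h3: attacked by Qg2.
Legal moves for Black: none.
In check with no legal moves → checkmate.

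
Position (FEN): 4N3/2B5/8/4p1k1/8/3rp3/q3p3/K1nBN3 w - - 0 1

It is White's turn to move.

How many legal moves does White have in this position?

0

White to move; king on a1.
In check: yes, from the black queen on a2.
Legal moves: none.
Count: 0.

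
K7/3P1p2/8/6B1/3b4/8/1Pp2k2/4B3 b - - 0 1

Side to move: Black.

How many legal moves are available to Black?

6

Black to move; king on f2.
In check: yes, from the white bishop on e1.
Legal moves: Kf3, Kg2, Ke2, Kg1, Kf1, Kxe1.
Count: 6.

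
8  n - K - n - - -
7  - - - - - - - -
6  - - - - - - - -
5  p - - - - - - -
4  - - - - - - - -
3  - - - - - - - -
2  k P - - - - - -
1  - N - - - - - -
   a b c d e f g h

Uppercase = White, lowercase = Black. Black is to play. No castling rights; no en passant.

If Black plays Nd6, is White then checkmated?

After Nd6: white king on c8; in check: yes, from the black knight on d6.
White has 3 legal replies: Kd8, Kb8, Kd7.
In check but a legal move exists → not checkmate.

no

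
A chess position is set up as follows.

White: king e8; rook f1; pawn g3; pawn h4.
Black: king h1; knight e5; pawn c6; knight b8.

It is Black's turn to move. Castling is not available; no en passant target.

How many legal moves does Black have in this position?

2

Black to move; king on h1.
In check: yes, from the white rook on f1.
Legal moves: Kh2, Kg2.
Count: 2.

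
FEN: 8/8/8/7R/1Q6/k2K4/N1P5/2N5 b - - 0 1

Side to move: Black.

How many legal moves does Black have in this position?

Black to move; king on a3.
In check: yes, from the white queen on b4.
Legal moves: none.
Count: 0.

0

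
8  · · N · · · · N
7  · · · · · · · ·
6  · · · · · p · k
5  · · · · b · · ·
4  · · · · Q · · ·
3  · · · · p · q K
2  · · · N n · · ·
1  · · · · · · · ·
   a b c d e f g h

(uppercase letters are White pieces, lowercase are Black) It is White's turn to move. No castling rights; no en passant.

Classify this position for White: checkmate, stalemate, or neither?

White to move; white king on h3.
In check: yes, from the black queen on g3.
King squares — g2: attacked by Qg3; h2: attacked by Qg3; g3: attacked by Ne2; g4: attacked by Qg3; h4: attacked by Qg3.
Legal moves for White: none.
In check with no legal moves → checkmate.

checkmate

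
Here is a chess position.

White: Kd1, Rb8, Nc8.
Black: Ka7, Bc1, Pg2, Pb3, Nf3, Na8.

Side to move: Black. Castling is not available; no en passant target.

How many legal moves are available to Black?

2

Black to move; king on a7.
In check: yes, from the white knight on c8.
Legal moves: Kxb8, Ka6.
Count: 2.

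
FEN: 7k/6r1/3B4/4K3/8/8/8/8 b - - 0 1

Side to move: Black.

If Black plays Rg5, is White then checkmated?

After Rg5: white king on e5; in check: yes, from the black rook on g5.
White has 5 legal replies: Kf6, Ke6, Kf4, Ke4, Kd4.
In check but a legal move exists → not checkmate.

no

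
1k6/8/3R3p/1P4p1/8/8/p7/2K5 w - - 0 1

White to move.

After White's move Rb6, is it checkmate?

After Rb6: black king on b8; in check: yes, from the white rook on b6.
Black has 4 legal replies: Kc8, Ka8, Kc7, Ka7.
In check but a legal move exists → not checkmate.

no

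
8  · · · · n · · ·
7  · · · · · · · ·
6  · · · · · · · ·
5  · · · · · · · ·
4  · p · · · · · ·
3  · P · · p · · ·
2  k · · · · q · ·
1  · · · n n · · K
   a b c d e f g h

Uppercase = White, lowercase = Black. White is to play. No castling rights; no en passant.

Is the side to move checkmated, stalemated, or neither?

stalemate

White to move; white king on h1.
In check: no.
King squares — g1: attacked by Qf2; g2: attacked by Ne1; h2: attacked by Qf2.
Legal moves for White: none.
Not in check and no legal moves → stalemate.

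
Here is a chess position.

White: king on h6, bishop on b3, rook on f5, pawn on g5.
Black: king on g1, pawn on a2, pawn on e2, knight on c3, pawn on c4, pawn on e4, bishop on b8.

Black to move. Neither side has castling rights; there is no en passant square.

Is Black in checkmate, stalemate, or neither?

neither

Black to move; black king on g1.
In check: no.
Legal moves for Black include: Bc7, Ba7, Bd6, Be5, Bf4, Bg3, Bh2, Nd5, Nb5, Na4, Nd1, Nb1, Kh2, Kg2, Kh1, cxb3, e3, e1=Q, ... (list truncated; more exist).
Black has legal moves and is not in check → neither.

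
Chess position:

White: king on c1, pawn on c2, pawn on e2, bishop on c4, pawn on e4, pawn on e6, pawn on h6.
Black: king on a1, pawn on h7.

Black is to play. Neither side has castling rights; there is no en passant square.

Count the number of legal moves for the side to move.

Black to move; king on a1.
In check: no.
Legal moves: none.
Count: 0.

0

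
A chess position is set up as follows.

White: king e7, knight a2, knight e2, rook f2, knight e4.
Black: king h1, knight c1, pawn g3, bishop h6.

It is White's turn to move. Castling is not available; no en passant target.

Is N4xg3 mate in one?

After N4xg3: black king on h1; in check: yes, from the white knight on g3.
King squares — g1: attacked by Ne2; g2: attacked by Rf2; h2: attacked by Rf2.
Black has no legal moves → checkmate.

yes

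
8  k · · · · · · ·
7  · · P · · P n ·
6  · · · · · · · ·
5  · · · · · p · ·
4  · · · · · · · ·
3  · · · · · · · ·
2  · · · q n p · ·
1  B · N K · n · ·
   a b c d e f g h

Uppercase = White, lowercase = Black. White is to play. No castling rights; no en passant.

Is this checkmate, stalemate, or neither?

White to move; white king on d1.
In check: yes, from the black queen on d2.
King squares — c1: own knight; e1: attacked by Qd2; c2: attacked by Qd2; d2: attacked by Nf1; e2: attacked by Qd2.
Legal moves for White: none.
In check with no legal moves → checkmate.

checkmate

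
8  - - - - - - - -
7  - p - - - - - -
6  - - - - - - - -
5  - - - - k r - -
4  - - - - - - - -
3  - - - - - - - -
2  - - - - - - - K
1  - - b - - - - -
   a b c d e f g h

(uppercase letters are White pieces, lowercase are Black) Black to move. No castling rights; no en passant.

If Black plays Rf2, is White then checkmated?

no

After Rf2: white king on h2; in check: yes, from the black rook on f2.
White has 4 legal replies: Kh3, Kg3, Kh1, Kg1.
In check but a legal move exists → not checkmate.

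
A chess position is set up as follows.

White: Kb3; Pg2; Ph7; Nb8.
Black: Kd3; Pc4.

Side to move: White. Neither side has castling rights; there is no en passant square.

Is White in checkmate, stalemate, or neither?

neither

White to move; white king on b3.
In check: yes, from the black pawn on c4.
King squares — a2: available; b2: available; c2: attacked by Kd3; a3: available; c3: attacked by Kd3; a4: available; b4: available; c4: attacked by Kd3.
Legal moves for White: Kb4, Ka4, Ka3, Kb2, Ka2.
White is in check but has 5 legal moves → neither.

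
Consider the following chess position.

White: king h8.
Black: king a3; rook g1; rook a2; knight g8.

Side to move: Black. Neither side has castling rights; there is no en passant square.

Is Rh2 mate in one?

yes

After Rh2: white king on h8; in check: yes, from the black rook on h2.
King squares — g7: attacked by Rg1; h7: attacked by Rh2; g8: attacked by Rg1.
White has no legal moves → checkmate.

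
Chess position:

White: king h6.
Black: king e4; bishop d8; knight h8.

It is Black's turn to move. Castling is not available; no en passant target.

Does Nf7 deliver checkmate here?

After Nf7: white king on h6; in check: yes, from the black knight on f7.
White has 4 legal replies: Kh7, Kg7, Kg6, Kh5.
In check but a legal move exists → not checkmate.

no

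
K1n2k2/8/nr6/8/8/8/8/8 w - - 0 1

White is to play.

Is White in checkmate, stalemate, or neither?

White to move; white king on a8.
In check: no.
King squares — a7: attacked by Nc8; b7: attacked by Rb6; b8: attacked by Na6.
Legal moves for White: none.
Not in check and no legal moves → stalemate.

stalemate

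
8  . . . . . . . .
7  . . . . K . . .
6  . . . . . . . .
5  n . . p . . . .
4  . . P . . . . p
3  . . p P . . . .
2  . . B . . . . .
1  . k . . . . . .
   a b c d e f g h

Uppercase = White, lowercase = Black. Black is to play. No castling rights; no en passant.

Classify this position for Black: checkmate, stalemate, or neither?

neither

Black to move; black king on b1.
In check: yes, from the white bishop on c2.
Legal moves for Black: Kxc2, Kb2, Ka2, Kc1, Ka1.
Black is in check but has 5 legal moves → neither.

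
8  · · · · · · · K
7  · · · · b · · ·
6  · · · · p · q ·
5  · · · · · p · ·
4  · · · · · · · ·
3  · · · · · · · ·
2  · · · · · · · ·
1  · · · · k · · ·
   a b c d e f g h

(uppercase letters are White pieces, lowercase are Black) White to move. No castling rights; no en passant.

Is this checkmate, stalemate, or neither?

stalemate

White to move; white king on h8.
In check: no.
King squares — g7: attacked by Qg6; h7: attacked by Qg6; g8: attacked by Qg6.
Legal moves for White: none.
Not in check and no legal moves → stalemate.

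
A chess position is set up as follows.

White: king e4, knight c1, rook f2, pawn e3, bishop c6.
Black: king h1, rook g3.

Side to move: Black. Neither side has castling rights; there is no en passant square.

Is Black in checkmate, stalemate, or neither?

neither

Black to move; black king on h1.
In check: no.
Legal moves for Black: Rg8, Rg7, Rg6, Rg5, Rg4+, Rh3, Rf3, Rxe3+, Rg2, Rg1, Kg1.
Black has 11 legal moves and is not in check → neither.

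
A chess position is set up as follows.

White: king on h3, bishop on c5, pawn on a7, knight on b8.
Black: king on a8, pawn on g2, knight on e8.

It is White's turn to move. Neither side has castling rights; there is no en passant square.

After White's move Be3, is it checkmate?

no

After Be3: black king on a8; in check: no.
Black is not in check, so this cannot be checkmate.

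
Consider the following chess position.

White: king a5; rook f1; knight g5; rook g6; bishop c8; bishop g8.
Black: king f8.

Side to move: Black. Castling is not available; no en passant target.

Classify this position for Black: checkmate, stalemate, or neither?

neither

Black to move; black king on f8.
In check: yes, from the white rook on f1.
King squares — e7: available; f7: attacked by Rf1; g7: attacked by Rg6; e8: available; g8: attacked by Rg6.
Legal moves for Black: Ke8, Ke7.
Black is in check but has 2 legal moves → neither.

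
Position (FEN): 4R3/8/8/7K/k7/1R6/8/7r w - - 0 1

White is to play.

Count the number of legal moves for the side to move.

White to move; king on h5.
In check: yes, from the black rook on h1.
Legal moves: Kg6, Kg5, Kg4, Rh3.
Count: 4.

4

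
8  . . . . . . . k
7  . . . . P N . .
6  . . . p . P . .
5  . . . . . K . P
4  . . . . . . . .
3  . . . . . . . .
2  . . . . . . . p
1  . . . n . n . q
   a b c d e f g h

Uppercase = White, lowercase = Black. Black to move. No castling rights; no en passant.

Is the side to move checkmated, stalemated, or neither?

neither

Black to move; black king on h8.
In check: yes, from the white knight on f7.
King squares — g7: attacked by Pf6; h7: available; g8: available.
Legal moves for Black: Kg8, Kh7.
Black is in check but has 2 legal moves → neither.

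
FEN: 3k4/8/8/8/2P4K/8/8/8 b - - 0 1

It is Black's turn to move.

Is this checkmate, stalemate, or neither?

neither

Black to move; black king on d8.
In check: no.
Legal moves for Black: Ke8, Kc8, Ke7, Kd7, Kc7.
Black has 5 legal moves and is not in check → neither.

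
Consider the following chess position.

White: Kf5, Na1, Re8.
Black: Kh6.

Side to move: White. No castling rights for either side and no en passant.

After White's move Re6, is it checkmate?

After Re6: black king on h6; in check: yes, from the white rook on e6.
Black has 3 legal replies: Kh7, Kg7, Kh5.
In check but a legal move exists → not checkmate.

no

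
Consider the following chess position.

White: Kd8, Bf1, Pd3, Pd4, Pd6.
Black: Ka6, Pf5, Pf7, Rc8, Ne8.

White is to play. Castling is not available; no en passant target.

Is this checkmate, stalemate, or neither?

neither

White to move; white king on d8.
In check: yes, from the black rook on c8.
Legal moves for White: Kxc8, Ke7, Kd7.
White is in check but has 3 legal moves → neither.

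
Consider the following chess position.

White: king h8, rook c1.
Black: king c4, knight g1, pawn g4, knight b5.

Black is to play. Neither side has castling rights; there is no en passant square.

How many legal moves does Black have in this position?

Black to move; king on c4.
In check: yes, from the white rook on c1.
Legal moves: Kd5, Kd4, Kb4, Kd3, Kb3, Nc3.
Count: 6.

6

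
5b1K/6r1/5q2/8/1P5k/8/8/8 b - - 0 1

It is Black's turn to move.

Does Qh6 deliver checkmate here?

After Qh6: white king on h8; in check: yes, from the black queen on h6.
King squares — g7: attacked by Qh6; h7: attacked by Qh6; g8: attacked by Rg7.
White has no legal moves → checkmate.

yes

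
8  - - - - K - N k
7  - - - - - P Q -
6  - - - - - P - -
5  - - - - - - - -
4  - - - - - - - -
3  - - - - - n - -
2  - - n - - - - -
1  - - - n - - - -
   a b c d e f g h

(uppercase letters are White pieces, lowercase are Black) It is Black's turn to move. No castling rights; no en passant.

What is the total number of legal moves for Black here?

Black to move; king on h8.
In check: yes, from the white queen on g7.
Legal moves: none.
Count: 0.

0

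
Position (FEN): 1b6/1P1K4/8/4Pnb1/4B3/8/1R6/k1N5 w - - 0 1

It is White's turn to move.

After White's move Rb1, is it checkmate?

yes

After Rb1: black king on a1; in check: yes, from the white rook on b1.
King squares — b1: attacked by Be4; a2: attacked by Nc1; b2: attacked by Rb1.
Black has no legal moves → checkmate.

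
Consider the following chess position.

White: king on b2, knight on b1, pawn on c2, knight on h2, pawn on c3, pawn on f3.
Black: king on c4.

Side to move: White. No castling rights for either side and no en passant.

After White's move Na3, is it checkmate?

no

After Na3: black king on c4; in check: yes, from the white knight on a3.
Black has 2 legal replies: Kd5, Kc5.
In check but a legal move exists → not checkmate.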